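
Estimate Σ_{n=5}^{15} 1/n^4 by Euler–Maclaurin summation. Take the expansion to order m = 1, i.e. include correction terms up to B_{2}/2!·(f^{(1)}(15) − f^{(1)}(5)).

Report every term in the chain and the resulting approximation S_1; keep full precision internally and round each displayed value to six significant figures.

The integral term ∫_5^15 1/x^4 dx = 0.00256790.
Endpoint term: (f(5) + f(15))/2 = (0.00160000 + 1.97531e-05)/2 = 0.000809877.
So far: 0.00337778.
Correction k=1: B_{2}/2! · (f^{(1)}(15) − f^{(1)}(5)) = 1/12 · (-5.26749e-06 − (-0.00128000)) = 0.000106228.

S_1 ≈ 0.00348401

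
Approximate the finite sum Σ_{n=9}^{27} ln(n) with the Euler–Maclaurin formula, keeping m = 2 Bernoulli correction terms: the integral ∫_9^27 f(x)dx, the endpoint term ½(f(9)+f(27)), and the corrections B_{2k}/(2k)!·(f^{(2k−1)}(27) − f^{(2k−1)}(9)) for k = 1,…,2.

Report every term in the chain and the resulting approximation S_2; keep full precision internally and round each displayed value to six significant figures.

The integral term ∫_9^27 ln(x) dx = 51.2126.
Endpoint term: (f(9) + f(27))/2 = (2.19722 + 3.29584)/2 = 2.74653.
Integral + boundary = 53.9591.
Order-1 term: 1/12 · (0.0370370 − 0.111111) = -0.00617284.
Running total after k=1: 53.9529.
Order-2 term: −1/720 · (0.000101611 − 0.00274348) = 3.66927e-06.

S_2 ≈ 53.9529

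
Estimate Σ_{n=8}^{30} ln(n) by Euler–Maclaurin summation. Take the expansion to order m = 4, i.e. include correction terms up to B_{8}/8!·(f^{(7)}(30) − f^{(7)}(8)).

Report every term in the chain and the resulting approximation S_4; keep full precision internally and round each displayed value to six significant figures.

∫_8^30 ln(x) dx evaluates to 63.4004.
Boundary: ½(f(8) + f(30)) = ½(2.07944 + 3.40120) = 2.74032.
Running total after boundary: 66.1407.
Order-1 term: 1/12 · (0.0333333 − 0.125000) = -0.00763889.
Running total after k=1: 66.1331.
Order-2 term: −1/720 · (7.40741e-05 − 0.00390625) = 5.32247e-06.
Running total after k=2: 66.1331.
Order-3 term: 1/30240 · (9.87654e-07 − 0.000732422) = -2.41876e-08.
Running total after k=3: 66.1331.
Order-4 term: −1/1209600 · (3.29218e-08 − 0.000343323) = 2.83804e-10.

S_4 ≈ 66.1331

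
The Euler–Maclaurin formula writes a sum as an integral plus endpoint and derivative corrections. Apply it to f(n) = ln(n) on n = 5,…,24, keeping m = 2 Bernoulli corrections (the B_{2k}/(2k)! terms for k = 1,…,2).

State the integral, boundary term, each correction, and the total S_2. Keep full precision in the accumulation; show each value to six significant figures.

S_2 ≈ 51.6067

The integral term ∫_5^24 ln(x) dx = 49.2261.
½[f(5) + f(24)] = ½[1.60944 + 3.17805] = 2.39375.
Running total after boundary: 51.6198.
Correction k=1: B_{2}/2! · (f^{(1)}(24) − f^{(1)}(5)) = 1/12 · (0.0416667 − 0.200000) = -0.0131944.
Partial sum through k=1: 51.6067.
Correction k=2: B_{4}/4! · (f^{(3)}(24) − f^{(3)}(5)) = −1/720 · (0.000144676 − 0.0160000) = 2.20213e-05.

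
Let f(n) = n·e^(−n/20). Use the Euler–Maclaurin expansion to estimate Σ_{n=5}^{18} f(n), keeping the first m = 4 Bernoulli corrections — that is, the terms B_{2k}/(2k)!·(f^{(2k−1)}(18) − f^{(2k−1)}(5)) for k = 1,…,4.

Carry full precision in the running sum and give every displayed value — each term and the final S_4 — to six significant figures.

S_4 ≈ 85.9683

The integral term ∫_5^18 x·e^(−x/20) dx = 80.4075.
Endpoint term: (f(5) + f(18))/2 = (3.89400 + 7.31825)/2 = 5.60613.
So far: 86.0136.
Correction k=1: B_{2}/2! · (f^{(1)}(18) − f^{(1)}(5)) = 1/12 · (0.0406570 − 0.584101) = -0.0452870.
Running total after k=1: 85.9683.
Correction k=2: B_{4}/4! · (f^{(3)}(18) − f^{(3)}(5)) = −1/720 · (0.00213449 − 0.00535426) = 4.47190e-06.
Running total after k=2: 85.9683.
Correction k=3: B_{6}/6! · (f^{(5)}(18) − f^{(5)}(5)) = 1/30240 · (1.04183e-05 − 2.31206e-05) = -4.20050e-10.
Running total after k=3: 85.9683.
Correction k=4: B_{8}/8! · (f^{(7)}(18) − f^{(7)}(5)) = −1/1209600 · (3.87512e-08 − 8.21391e-08) = 3.58697e-14.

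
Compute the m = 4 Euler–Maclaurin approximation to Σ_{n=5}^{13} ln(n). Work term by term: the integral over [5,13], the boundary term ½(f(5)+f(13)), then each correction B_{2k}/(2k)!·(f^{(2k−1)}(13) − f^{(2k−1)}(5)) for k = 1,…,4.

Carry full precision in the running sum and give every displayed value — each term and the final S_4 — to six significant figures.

S_4 ≈ 19.3741

∫_5^13 ln(x) dx evaluates to 17.2972.
½[f(5) + f(13)] = ½[1.60944 + 2.56495] = 2.08719.
So far: 19.3843.
Correction k=1: B_{2}/2! · (f^{(1)}(13) − f^{(1)}(5)) = 1/12 · (0.0769231 − 0.200000) = -0.0102564.
Partial sum through k=1: 19.3741.
Correction k=2: B_{4}/4! · (f^{(3)}(13) − f^{(3)}(5)) = −1/720 · (0.000910332 − 0.0160000) = 2.09579e-05.
Partial sum through k=2: 19.3741.
Correction k=3: B_{6}/6! · (f^{(5)}(13) − f^{(5)}(5)) = 1/30240 · (6.46390e-05 − 0.00768000) = -2.51831e-07.
Partial sum through k=3: 19.3741.
Correction k=4: B_{8}/8! · (f^{(7)}(13) − f^{(7)}(5)) = −1/1209600 · (1.14744e-05 − 0.00921600) = 7.60956e-09.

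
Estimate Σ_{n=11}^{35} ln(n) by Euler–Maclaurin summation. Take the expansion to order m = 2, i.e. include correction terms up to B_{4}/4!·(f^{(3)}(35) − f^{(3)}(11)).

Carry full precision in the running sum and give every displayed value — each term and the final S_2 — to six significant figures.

S_2 ≈ 77.0318

The integral term ∫_11^35 ln(x) dx = 74.0603.
Endpoint term: (f(11) + f(35))/2 = (2.39790 + 3.55535)/2 = 2.97662.
So far: 77.0370.
Order-1 term: 1/12 · (0.0285714 − 0.0909091) = -0.00519481.
Running total after k=1: 77.0318.
Order-2 term: −1/720 · (4.66472e-05 − 0.00150263) = 2.02220e-06.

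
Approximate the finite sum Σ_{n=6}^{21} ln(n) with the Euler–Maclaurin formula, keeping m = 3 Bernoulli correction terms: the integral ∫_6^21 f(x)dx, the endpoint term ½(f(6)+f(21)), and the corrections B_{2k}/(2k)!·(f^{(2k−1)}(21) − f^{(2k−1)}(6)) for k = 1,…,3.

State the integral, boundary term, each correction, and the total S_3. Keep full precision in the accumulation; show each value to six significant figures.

Integral: ∫_6^21 ln(x) dx = 38.1844.
Endpoint term: (f(6) + f(21))/2 = (1.79176 + 3.04452)/2 = 2.41814.
Running total after boundary: 40.6026.
Correction k=1: B_{2}/2! · (f^{(1)}(21) − f^{(1)}(6)) = 1/12 · (0.0476190 − 0.166667) = -0.00992063.
Running total after k=1: 40.5926.
Correction k=2: B_{4}/4! · (f^{(3)}(21) − f^{(3)}(6)) = −1/720 · (0.000215959 − 0.00925926) = 1.25601e-05.
Running total after k=2: 40.5926.
Correction k=3: B_{6}/6! · (f^{(5)}(21) − f^{(5)}(6)) = 1/30240 · (5.87645e-06 − 0.00308642) = -1.01870e-07.

S_3 ≈ 40.5926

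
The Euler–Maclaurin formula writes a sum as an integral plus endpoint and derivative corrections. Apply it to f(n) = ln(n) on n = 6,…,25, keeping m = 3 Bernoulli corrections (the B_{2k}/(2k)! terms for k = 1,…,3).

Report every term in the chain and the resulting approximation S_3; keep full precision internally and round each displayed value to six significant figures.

Integral: ∫_6^25 ln(x) dx = 50.7213.
½[f(6) + f(25)] = ½[1.79176 + 3.21888] = 2.50532.
So far: 53.2267.
k=1: B_{2}/(2)! × [f^{(1)}(25) − f^{(1)}(6)] = 1/12 × (0.0400000 − 0.166667) = -0.0105556.
Partial sum through k=1: 53.2161.
k=2: B_{4}/(4)! × [f^{(3)}(25) − f^{(3)}(6)] = −1/720 × (0.000128000 − 0.00925926) = 1.26823e-05.
Partial sum through k=2: 53.2161.
k=3: B_{6}/(6)! × [f^{(5)}(25) − f^{(5)}(6)] = 1/30240 × (2.45760e-06 − 0.00308642) = -1.01983e-07.

S_3 ≈ 53.2161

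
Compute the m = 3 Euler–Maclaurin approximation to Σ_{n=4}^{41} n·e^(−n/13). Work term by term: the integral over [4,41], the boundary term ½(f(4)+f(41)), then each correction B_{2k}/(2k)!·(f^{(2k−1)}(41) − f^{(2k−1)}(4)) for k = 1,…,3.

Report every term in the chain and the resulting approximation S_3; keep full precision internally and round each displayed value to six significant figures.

Integral: ∫_4^41 x·e^(−x/13) dx = 132.500.
Endpoint term: (f(4) + f(41))/2 = (2.94057 + 1.75019)/2 = 2.34538.
So far: 134.845.
k=1: B_{2}/(2)! × [f^{(1)}(41) − f^{(1)}(4)] = 1/12 × (-0.0919426 − 0.508944) = -0.0500739.
Running total after k=1: 134.795.
k=2: B_{4}/(4)! × [f^{(3)}(41) − f^{(3)}(4)] = −1/720 × (-3.88599e-05 − 0.0117114) = 1.63198e-05.
Running total after k=2: 134.795.
k=3: B_{6}/(6)! × [f^{(5)}(41) − f^{(5)}(4)] = 1/30240 × (2.75928e-06 − 0.000120777) = -3.90270e-09.

S_3 ≈ 134.795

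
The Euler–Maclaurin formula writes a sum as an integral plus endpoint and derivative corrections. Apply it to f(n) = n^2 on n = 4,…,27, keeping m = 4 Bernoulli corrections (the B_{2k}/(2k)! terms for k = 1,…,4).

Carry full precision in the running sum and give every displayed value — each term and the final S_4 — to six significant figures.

The integral term ∫_4^27 x^2 dx = 6539.67.
½[f(4) + f(27)] = ½[16.0000 + 729.000] = 372.500.
So far: 6912.17.
Correction k=1: B_{2}/2! · (f^{(1)}(27) − f^{(1)}(4)) = 1/12 · (54.0000 − 8.00000) = 3.83333.
Running total after k=1: 6916.00.
Correction k=2: B_{4}/4! · (f^{(3)}(27) − f^{(3)}(4)) = −1/720 · (0.00000 − 0.00000) = 0.00000.
Running total after k=2: 6916.00.
Correction k=3: B_{6}/6! · (f^{(5)}(27) − f^{(5)}(4)) = 1/30240 · (0.00000 − 0.00000) = 0.00000.
Running total after k=3: 6916.00.
Correction k=4: B_{8}/8! · (f^{(7)}(27) − f^{(7)}(4)) = −1/1209600 · (0.00000 − 0.00000) = 0.00000.

S_4 ≈ 6916.00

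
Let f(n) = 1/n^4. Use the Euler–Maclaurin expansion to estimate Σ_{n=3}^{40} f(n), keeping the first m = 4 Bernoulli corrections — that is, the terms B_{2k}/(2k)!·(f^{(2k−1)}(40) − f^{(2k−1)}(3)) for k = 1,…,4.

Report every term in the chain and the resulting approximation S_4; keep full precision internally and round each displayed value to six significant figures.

S_4 ≈ 0.0198175

Integral: ∫_3^40 1/x^4 dx = 0.0123405.
Boundary: ½(f(3) + f(40)) = ½(0.0123457 + 3.90625e-07) = 0.00617303.
So far: 0.0185135.
k=1: B_{2}/(2)! × [f^{(1)}(40) − f^{(1)}(3)] = 1/12 × (-3.90625e-08 − (-0.0164609)) = 0.00137174.
After k=1: 0.0198852.
k=2: B_{4}/(4)! × [f^{(3)}(40) − f^{(3)}(3)] = −1/720 × (-7.32422e-10 − (-0.0548697)) = -7.62079e-05.
After k=2: 0.0198090.
k=3: B_{6}/(6)! × [f^{(5)}(40) − f^{(5)}(3)] = 1/30240 × (-2.56348e-11 − (-0.341411)) = 1.12901e-05.
After k=3: 0.0198203.
k=4: B_{8}/(8)! × [f^{(7)}(40) − f^{(7)}(3)] = −1/1209600 × (-1.44196e-12 − (-3.41411)) = -2.82251e-06.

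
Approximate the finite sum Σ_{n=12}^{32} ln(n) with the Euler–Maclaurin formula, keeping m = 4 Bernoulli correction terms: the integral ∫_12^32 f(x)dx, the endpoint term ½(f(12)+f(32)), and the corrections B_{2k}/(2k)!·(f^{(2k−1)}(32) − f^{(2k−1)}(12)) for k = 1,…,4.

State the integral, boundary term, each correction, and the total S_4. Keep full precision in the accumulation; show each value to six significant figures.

S_4 ≈ 64.0557

Integral: ∫_12^32 ln(x) dx = 61.0847.
Endpoint term: (f(12) + f(32))/2 = (2.48491 + 3.46574)/2 = 2.97532.
Running total after boundary: 64.0600.
k=1: B_{2}/(2)! × [f^{(1)}(32) − f^{(1)}(12)] = 1/12 × (0.0312500 − 0.0833333) = -0.00434028.
Partial sum through k=1: 64.0557.
k=2: B_{4}/(4)! × [f^{(3)}(32) − f^{(3)}(12)] = −1/720 × (6.10352e-05 − 0.00115741) = 1.52274e-06.
Partial sum through k=2: 64.0557.
k=3: B_{6}/(6)! × [f^{(5)}(32) − f^{(5)}(12)] = 1/30240 × (7.15256e-07 − 9.64506e-05) = -3.16585e-09.
Partial sum through k=3: 64.0557.
k=4: B_{8}/(8)! × [f^{(7)}(32) − f^{(7)}(12)] = −1/1209600 × (2.09548e-08 − 2.00939e-05) = 1.65947e-11.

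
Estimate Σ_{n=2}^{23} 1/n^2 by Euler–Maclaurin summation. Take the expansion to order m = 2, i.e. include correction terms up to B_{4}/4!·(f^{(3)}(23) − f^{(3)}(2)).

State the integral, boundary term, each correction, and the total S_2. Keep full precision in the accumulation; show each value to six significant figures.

S_2 ≈ 0.602245

Integral: ∫_2^23 1/x^2 dx = 0.456522.
Endpoint term: (f(2) + f(23))/2 = (0.250000 + 0.00189036)/2 = 0.125945.
Integral + boundary = 0.582467.
Order-1 term: 1/12 · (-0.000164379 − (-0.250000)) = 0.0208196.
Partial sum through k=1: 0.603287.
Order-2 term: −1/720 · (-3.72883e-06 − (-0.750000)) = -0.00104166.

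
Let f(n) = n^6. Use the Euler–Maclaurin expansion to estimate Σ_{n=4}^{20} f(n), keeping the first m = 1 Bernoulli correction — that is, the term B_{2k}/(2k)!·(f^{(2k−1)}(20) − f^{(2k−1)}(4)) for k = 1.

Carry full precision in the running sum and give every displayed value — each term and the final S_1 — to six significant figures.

S_1 ≈ 2.16456e+08

The integral term ∫_4^20 x^6 dx = 1.82855e+08.
½[f(4) + f(20)] = ½[4096.00 + 6.40000e+07] = 3.20020e+07.
So far: 2.14857e+08.
k=1: B_{2}/(2)! × [f^{(1)}(20) − f^{(1)}(4)] = 1/12 × (1.92000e+07 − 6144.00) = 1.59949e+06.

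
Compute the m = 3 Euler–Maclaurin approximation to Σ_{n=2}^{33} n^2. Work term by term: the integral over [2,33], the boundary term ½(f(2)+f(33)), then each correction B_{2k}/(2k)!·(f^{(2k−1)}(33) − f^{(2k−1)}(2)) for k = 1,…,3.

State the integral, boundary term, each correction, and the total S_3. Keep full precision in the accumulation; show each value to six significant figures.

Integral: ∫_2^33 x^2 dx = 11976.3.
Boundary: ½(f(2) + f(33)) = ½(4.00000 + 1089.00) = 546.500.
So far: 12522.8.
k=1: B_{2}/(2)! × [f^{(1)}(33) − f^{(1)}(2)] = 1/12 × (66.0000 − 4.00000) = 5.16667.
Partial sum through k=1: 12528.0.
k=2: B_{4}/(4)! × [f^{(3)}(33) − f^{(3)}(2)] = −1/720 × (0.00000 − 0.00000) = 0.00000.
Partial sum through k=2: 12528.0.
k=3: B_{6}/(6)! × [f^{(5)}(33) − f^{(5)}(2)] = 1/30240 × (0.00000 − 0.00000) = 0.00000.

S_3 ≈ 12528.0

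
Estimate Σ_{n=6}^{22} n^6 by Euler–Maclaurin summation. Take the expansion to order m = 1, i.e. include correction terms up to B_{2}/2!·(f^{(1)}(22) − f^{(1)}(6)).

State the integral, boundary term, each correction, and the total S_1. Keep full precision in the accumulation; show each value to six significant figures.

S_1 ≈ 4.15583e+08

Integral: ∫_6^22 x^6 dx = 3.56297e+08.
Endpoint term: (f(6) + f(22))/2 = (46656.0 + 1.13380e+08)/2 = 5.67133e+07.
Integral + boundary = 4.13010e+08.
Correction k=1: B_{2}/2! · (f^{(1)}(22) − f^{(1)}(6)) = 1/12 · (3.09218e+07 − 46656.0) = 2.57293e+06.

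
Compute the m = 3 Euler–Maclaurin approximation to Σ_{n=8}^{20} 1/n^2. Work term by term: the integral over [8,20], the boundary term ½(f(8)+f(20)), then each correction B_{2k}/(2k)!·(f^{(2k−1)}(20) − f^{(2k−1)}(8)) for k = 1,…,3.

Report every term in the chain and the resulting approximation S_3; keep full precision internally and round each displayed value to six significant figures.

The integral term ∫_8^20 1/x^2 dx = 0.0750000.
½[f(8) + f(20)] = ½[0.0156250 + 0.00250000] = 0.00906250.
Integral + boundary = 0.0840625.
Order-1 term: 1/12 · (-0.000250000 − (-0.00390625)) = 0.000304687.
Running total after k=1: 0.0843672.
Order-2 term: −1/720 · (-7.50000e-06 − (-0.000732422)) = -1.00684e-06.
Running total after k=2: 0.0843662.
Order-3 term: 1/30240 · (-5.62500e-07 − (-0.000343323)) = 1.13347e-08.

S_3 ≈ 0.0843662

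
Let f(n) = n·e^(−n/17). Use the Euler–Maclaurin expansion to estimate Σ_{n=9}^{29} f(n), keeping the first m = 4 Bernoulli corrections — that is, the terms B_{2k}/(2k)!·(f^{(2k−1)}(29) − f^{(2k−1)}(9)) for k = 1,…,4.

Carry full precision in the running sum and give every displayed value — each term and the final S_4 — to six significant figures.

S_4 ≈ 123.546

The integral term ∫_9^29 x·e^(−x/17) dx = 118.296.
Endpoint term: (f(9) + f(29))/2 = (5.30056 + 5.26675)/2 = 5.28366.
Running total after boundary: 123.579.
Order-1 term: 1/12 · (-0.128197 − 0.277154) = -0.0337792.
After k=1: 123.546.
Order-2 term: −1/720 · (0.000813244 − 0.00503480) = 5.86327e-06.
After k=2: 123.546.
Order-3 term: 1/30240 · (7.16289e-06 − 3.15245e-05) = -8.05609e-10.
After k=3: 123.546.
Order-4 term: −1/1209600 · (3.98332e-08 − 1.57881e-07) = 9.75924e-14.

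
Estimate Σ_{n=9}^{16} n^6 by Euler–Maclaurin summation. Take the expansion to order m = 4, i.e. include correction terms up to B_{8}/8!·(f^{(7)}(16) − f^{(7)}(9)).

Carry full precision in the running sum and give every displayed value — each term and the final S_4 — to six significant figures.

The integral term ∫_9^16 x^6 dx = 3.76646e+07.
Boundary: ½(f(9) + f(16)) = ½(531441 + 1.67772e+07) = 8.65433e+06.
So far: 4.63190e+07.
Order-1 term: 1/12 · (6.29146e+06 − 354294) = 494764.
Running total after k=1: 4.68137e+07.
Order-2 term: −1/720 · (491520 − 87480.0) = -561.167.
Running total after k=2: 4.68132e+07.
Order-3 term: 1/30240 · (11520.0 − 6480.00) = 0.166667.
Running total after k=3: 4.68132e+07.
Order-4 term: −1/1209600 · (0.00000 − 0.00000) = 0.00000.

S_4 ≈ 4.68132e+07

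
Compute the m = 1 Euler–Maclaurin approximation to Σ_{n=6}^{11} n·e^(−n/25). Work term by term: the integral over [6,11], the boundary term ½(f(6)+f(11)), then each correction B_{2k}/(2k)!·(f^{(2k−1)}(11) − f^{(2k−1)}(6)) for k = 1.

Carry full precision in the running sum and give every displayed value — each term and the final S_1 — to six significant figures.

The integral term ∫_6^11 x·e^(−x/25) dx = 30.0038.
Boundary: ½(f(6) + f(11)) = ½(4.71977 + 7.08440) = 5.90208.
So far: 35.9059.
Order-1 term: 1/12 · (0.360660 − 0.597837) = -0.0197647.

S_1 ≈ 35.8861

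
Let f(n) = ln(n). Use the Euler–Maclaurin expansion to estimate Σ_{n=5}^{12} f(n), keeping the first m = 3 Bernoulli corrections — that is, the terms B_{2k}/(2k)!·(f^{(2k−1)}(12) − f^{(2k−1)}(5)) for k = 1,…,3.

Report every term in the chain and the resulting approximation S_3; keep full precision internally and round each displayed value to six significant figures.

The integral term ∫_5^12 ln(x) dx = 14.7717.
½[f(5) + f(12)] = ½[1.60944 + 2.48491] = 2.04717.
Integral + boundary = 16.8189.
Order-1 term: 1/12 · (0.0833333 − 0.200000) = -0.00972222.
Running total after k=1: 16.8091.
Order-2 term: −1/720 · (0.00115741 − 0.0160000) = 2.06147e-05.
Running total after k=2: 16.8092.
Order-3 term: 1/30240 · (9.64506e-05 − 0.00768000) = -2.50779e-07.

S_3 ≈ 16.8092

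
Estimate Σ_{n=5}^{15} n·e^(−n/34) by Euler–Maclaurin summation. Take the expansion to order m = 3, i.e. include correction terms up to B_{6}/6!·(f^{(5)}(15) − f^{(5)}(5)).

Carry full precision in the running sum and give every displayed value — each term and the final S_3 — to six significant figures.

The integral term ∫_5^15 x·e^(−x/34) dx = 72.9574.
Endpoint term: (f(5) + f(15))/2 = (4.31622 + 9.64919)/2 = 6.98270.
So far: 79.9401.
k=1: B_{2}/(2)! × [f^{(1)}(15) − f^{(1)}(5)] = 1/12 × (0.359480 − 0.736296) = -0.0314013.
Partial sum through k=1: 79.9087.
k=2: B_{4}/(4)! × [f^{(3)}(15) − f^{(3)}(5)] = −1/720 × (0.00142391 − 0.00213043) = 9.81286e-07.
Partial sum through k=2: 79.9087.
k=3: B_{6}/(6)! × [f^{(5)}(15) − f^{(5)}(5)] = 1/30240 × (2.19451e-06 − 3.13489e-06) = -3.10974e-11.

S_3 ≈ 79.9087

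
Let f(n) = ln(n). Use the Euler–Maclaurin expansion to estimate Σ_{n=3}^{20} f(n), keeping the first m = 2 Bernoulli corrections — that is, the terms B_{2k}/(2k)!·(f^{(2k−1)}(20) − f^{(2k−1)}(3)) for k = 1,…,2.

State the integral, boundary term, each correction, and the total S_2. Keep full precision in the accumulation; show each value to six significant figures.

Integral: ∫_3^20 ln(x) dx = 39.6188.
½[f(3) + f(20)] = ½[1.09861 + 2.99573] = 2.04717.
Integral + boundary = 41.6660.
k=1: B_{2}/(2)! × [f^{(1)}(20) − f^{(1)}(3)] = 1/12 × (0.0500000 − 0.333333) = -0.0236111.
Running total after k=1: 41.6424.
k=2: B_{4}/(4)! × [f^{(3)}(20) − f^{(3)}(3)] = −1/720 × (0.000250000 − 0.0740741) = 0.000102533.

S_2 ≈ 41.6425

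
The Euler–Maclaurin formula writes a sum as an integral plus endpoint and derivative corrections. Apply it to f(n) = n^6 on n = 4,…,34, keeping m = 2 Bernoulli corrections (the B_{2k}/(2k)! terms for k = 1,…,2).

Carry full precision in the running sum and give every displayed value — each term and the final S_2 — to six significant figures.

S_2 ≈ 8.29845e+09

∫_4^34 x^6 dx evaluates to 7.50333e+09.
½[f(4) + f(34)] = ½[4096.00 + 1.54480e+09] = 7.72404e+08.
Running total after boundary: 8.27574e+09.
k=1: B_{2}/(2)! × [f^{(1)}(34) − f^{(1)}(4)] = 1/12 × (2.72613e+08 − 6144.00) = 2.27172e+07.
Running total after k=1: 8.29845e+09.
k=2: B_{4}/(4)! × [f^{(3)}(34) − f^{(3)}(4)] = −1/720 × (4.71648e+06 − 7680.00) = -6540.00.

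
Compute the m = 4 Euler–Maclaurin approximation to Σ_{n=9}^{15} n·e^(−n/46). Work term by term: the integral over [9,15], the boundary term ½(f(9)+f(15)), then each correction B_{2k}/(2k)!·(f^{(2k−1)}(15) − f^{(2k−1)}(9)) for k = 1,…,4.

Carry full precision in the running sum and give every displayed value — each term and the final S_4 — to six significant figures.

S_4 ≈ 64.3040

The integral term ∫_9^15 x·e^(−x/46) dx = 55.2052.
Endpoint term: (f(9) + f(15))/2 = (7.40068 + 10.8261)/2 = 9.11341.
So far: 64.3186.
Order-1 term: 1/12 · (0.486392 − 0.661414) = -0.0145852.
Running total after k=1: 64.3040.
Order-2 term: −1/720 · (0.000912040 − 0.00108980) = 2.46885e-07.
Running total after k=2: 64.3040.
Order-3 term: 1/30240 · (7.53410e-07 − 8.82333e-07) = -4.26331e-12.
Running total after k=3: 64.3040.
Order-4 term: −1/1209600 · (5.08412e-10 − 5.90567e-10) = 6.79188e-17.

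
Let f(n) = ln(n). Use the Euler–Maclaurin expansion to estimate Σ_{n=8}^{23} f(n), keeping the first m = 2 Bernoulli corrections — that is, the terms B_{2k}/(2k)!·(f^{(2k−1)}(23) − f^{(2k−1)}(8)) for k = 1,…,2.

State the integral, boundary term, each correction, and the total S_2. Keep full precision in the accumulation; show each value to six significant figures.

∫_8^23 ln(x) dx evaluates to 40.4808.
½[f(8) + f(23)] = ½[2.07944 + 3.13549] = 2.60747.
So far: 43.0883.
k=1: B_{2}/(2)! × [f^{(1)}(23) − f^{(1)}(8)] = 1/12 × (0.0434783 − 0.125000) = -0.00679348.
After k=1: 43.0815.
k=2: B_{4}/(4)! × [f^{(3)}(23) − f^{(3)}(8)] = −1/720 × (0.000164379 − 0.00390625) = 5.19704e-06.

S_2 ≈ 43.0815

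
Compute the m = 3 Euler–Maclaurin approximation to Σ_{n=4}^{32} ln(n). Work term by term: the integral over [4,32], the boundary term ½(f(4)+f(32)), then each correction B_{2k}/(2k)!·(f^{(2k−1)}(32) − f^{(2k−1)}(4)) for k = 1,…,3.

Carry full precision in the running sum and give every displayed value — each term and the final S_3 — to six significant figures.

Integral: ∫_4^32 ln(x) dx = 77.3584.
Endpoint term: (f(4) + f(32))/2 = (1.38629 + 3.46574)/2 = 2.42602.
Running total after boundary: 79.7844.
Correction k=1: B_{2}/2! · (f^{(1)}(32) − f^{(1)}(4)) = 1/12 · (0.0312500 − 0.250000) = -0.0182292.
Partial sum through k=1: 79.7662.
Correction k=2: B_{4}/4! · (f^{(3)}(32) − f^{(3)}(4)) = −1/720 · (6.10352e-05 − 0.0312500) = 4.33180e-05.
Partial sum through k=2: 79.7662.
Correction k=3: B_{6}/6! · (f^{(5)}(32) − f^{(5)}(4)) = 1/30240 · (7.15256e-07 − 0.0234375) = -7.75026e-07.

S_3 ≈ 79.7662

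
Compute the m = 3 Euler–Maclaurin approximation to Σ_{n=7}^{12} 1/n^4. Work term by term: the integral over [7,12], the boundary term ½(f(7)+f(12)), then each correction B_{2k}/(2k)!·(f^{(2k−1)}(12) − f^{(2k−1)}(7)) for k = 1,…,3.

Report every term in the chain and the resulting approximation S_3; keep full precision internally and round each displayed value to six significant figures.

∫_7^12 1/x^4 dx evaluates to 0.000778916.
Boundary: ½(f(7) + f(12)) = ½(0.000416493 + 4.82253e-05) = 0.000232359.
Integral + boundary = 0.00101128.
Order-1 term: 1/12 · (-1.60751e-05 − (-0.000237996)) = 1.84934e-05.
Partial sum through k=1: 0.00102977.
Order-2 term: −1/720 · (-3.34898e-06 − (-0.000145712)) = -1.97726e-07.
Partial sum through k=2: 0.00102957.
Order-3 term: 1/30240 · (-1.30238e-06 − (-0.000166528)) = 5.46381e-09.

S_3 ≈ 0.00102958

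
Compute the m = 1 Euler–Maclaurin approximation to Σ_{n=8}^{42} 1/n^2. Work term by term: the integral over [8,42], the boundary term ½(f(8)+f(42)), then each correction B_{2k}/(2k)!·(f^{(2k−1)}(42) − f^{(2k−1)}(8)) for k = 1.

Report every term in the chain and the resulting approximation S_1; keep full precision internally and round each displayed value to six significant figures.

S_1 ≈ 0.109610

The integral term ∫_8^42 1/x^2 dx = 0.101190.
Boundary: ½(f(8) + f(42)) = ½(0.0156250 + 0.000566893) = 0.00809595.
Running total after boundary: 0.109286.
Order-1 term: 1/12 · (-2.69949e-05 − (-0.00390625)) = 0.000323271.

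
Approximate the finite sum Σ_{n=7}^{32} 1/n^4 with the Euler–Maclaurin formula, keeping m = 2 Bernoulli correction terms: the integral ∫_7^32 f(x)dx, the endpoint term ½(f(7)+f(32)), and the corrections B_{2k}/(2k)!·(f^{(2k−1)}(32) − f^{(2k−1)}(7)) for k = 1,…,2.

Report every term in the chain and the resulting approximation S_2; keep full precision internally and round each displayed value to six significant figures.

The integral term ∫_7^32 1/x^4 dx = 0.000961645.
½[f(7) + f(32)] = ½[0.000416493 + 9.53674e-07] = 0.000208723.
Running total after boundary: 0.00117037.
Order-1 term: 1/12 · (-1.19209e-07 − (-0.000237996)) = 1.98231e-05.
Partial sum through k=1: 0.00119019.
Order-2 term: −1/720 · (-3.49246e-09 − (-0.000145712)) = -2.02373e-07.

S_2 ≈ 0.00118999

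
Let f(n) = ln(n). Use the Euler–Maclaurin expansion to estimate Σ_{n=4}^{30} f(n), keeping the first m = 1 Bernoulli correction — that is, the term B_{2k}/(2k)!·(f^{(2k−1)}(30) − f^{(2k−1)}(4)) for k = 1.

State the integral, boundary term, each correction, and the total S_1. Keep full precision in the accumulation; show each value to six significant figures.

∫_4^30 ln(x) dx evaluates to 70.4907.
Boundary: ½(f(4) + f(30)) = ½(1.38629 + 3.40120) = 2.39375.
Running total after boundary: 72.8845.
Order-1 term: 1/12 · (0.0333333 − 0.250000) = -0.0180556.

S_1 ≈ 72.8664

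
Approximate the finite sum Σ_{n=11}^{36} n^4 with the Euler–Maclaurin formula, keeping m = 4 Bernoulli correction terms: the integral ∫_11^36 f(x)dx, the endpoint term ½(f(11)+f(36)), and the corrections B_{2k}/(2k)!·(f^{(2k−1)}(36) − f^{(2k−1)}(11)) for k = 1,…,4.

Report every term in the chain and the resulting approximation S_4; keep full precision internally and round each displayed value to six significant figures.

S_4 ≈ 1.29233e+07

The integral term ∫_11^36 x^4 dx = 1.20610e+07.
Boundary: ½(f(11) + f(36)) = ½(14641.0 + 1.67962e+06) = 847128.
Integral + boundary = 1.29082e+07.
Correction k=1: B_{2}/2! · (f^{(1)}(36) − f^{(1)}(11)) = 1/12 · (186624 − 5324.00) = 15108.3.
After k=1: 1.29233e+07.
Correction k=2: B_{4}/4! · (f^{(3)}(36) − f^{(3)}(11)) = −1/720 · (864.000 − 264.000) = -0.833333.
After k=2: 1.29233e+07.
Correction k=3: B_{6}/6! · (f^{(5)}(36) − f^{(5)}(11)) = 1/30240 · (0.00000 − 0.00000) = 0.00000.
After k=3: 1.29233e+07.
Correction k=4: B_{8}/8! · (f^{(7)}(36) − f^{(7)}(11)) = −1/1209600 · (0.00000 − 0.00000) = 0.00000.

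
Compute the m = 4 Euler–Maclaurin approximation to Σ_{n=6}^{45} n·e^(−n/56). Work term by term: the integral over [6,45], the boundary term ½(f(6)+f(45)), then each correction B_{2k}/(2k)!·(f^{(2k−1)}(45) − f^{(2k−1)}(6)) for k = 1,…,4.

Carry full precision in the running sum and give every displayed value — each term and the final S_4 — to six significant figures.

S_4 ≈ 599.601

The integral term ∫_6^45 x·e^(−x/56) dx = 586.891.
Endpoint term: (f(6) + f(45))/2 = (5.39038 + 20.1477)/2 = 12.7691.
So far: 599.660.
Order-1 term: 1/12 · (0.0879464 − 0.802140) = -0.0595162.
Running total after k=1: 599.601.
Order-2 term: −1/720 · (0.000313584 − 0.000828742) = 7.15497e-07.
Running total after k=2: 599.601.
Order-3 term: 1/30240 · (1.91047e-07 − 4.46971e-07) = -8.46307e-12.
Running total after k=3: 599.601.
Order-4 term: −1/1209600 · (8.99553e-11 − 2.00789e-10) = 9.16283e-17.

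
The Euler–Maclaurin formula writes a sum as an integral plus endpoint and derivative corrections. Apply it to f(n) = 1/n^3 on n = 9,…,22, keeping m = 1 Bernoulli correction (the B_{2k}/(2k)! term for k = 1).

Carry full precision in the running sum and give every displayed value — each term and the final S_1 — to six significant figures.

S_1 ≈ 0.00590965

Integral: ∫_9^22 1/x^3 dx = 0.00513978.
Endpoint term: (f(9) + f(22))/2 = (0.00137174 + 9.39144e-05)/2 = 0.000732828.
So far: 0.00587261.
Order-1 term: 1/12 · (-1.28065e-05 − (-0.000457247)) = 3.70367e-05.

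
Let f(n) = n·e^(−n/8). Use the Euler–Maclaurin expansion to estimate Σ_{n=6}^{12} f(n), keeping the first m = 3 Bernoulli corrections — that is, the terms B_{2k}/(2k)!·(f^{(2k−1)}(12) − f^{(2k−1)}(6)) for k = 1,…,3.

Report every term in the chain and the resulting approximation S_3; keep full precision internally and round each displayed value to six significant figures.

∫_6^12 x·e^(−x/8) dx evaluates to 17.2042.
Endpoint term: (f(6) + f(12))/2 = (2.83420 + 2.67756)/2 = 2.75588.
Integral + boundary = 19.9601.
Correction k=1: B_{2}/2! · (f^{(1)}(12) − f^{(1)}(6)) = 1/12 · (-0.111565 − 0.118092) = -0.0191381.
Partial sum through k=1: 19.9410.
Correction k=2: B_{4}/4! · (f^{(3)}(12) − f^{(3)}(6)) = −1/720 · (0.00522961 − 0.0166066) = 1.58014e-05.
Partial sum through k=2: 19.9410.
Correction k=3: B_{6}/6! · (f^{(5)}(12) − f^{(5)}(6)) = 1/30240 · (0.000190663 − 0.000490126) = -9.90289e-09.

S_3 ≈ 19.9410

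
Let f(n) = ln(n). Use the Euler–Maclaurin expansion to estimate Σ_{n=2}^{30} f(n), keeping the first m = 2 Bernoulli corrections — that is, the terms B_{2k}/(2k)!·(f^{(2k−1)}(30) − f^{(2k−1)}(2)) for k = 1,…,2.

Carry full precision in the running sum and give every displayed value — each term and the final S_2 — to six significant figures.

Integral: ∫_2^30 ln(x) dx = 72.6496.
½[f(2) + f(30)] = ½[0.693147 + 3.40120] = 2.04717.
So far: 74.6968.
k=1: B_{2}/(2)! × [f^{(1)}(30) − f^{(1)}(2)] = 1/12 × (0.0333333 − 0.500000) = -0.0388889.
Running total after k=1: 74.6579.
k=2: B_{4}/(4)! × [f^{(3)}(30) − f^{(3)}(2)] = −1/720 × (7.40741e-05 − 0.250000) = 0.000347119.

S_2 ≈ 74.6583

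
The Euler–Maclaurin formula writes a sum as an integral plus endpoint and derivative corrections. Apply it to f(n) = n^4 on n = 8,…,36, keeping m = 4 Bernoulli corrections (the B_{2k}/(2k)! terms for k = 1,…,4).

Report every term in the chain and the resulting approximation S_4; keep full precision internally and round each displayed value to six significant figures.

S_4 ≈ 1.29439e+07

The integral term ∫_8^36 x^4 dx = 1.20867e+07.
½[f(8) + f(36)] = ½[4096.00 + 1.67962e+06] = 841856.
Integral + boundary = 1.29285e+07.
Order-1 term: 1/12 · (186624 − 2048.00) = 15381.3.
After k=1: 1.29439e+07.
Order-2 term: −1/720 · (864.000 − 192.000) = -0.933333.
After k=2: 1.29439e+07.
Order-3 term: 1/30240 · (0.00000 − 0.00000) = 0.00000.
After k=3: 1.29439e+07.
Order-4 term: −1/1209600 · (0.00000 − 0.00000) = 0.00000.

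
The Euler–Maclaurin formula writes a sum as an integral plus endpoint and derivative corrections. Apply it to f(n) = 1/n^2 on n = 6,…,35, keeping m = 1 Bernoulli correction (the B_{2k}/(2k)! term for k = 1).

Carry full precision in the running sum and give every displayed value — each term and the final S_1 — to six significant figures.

∫_6^35 1/x^2 dx evaluates to 0.138095.
Endpoint term: (f(6) + f(35))/2 = (0.0277778 + 0.000816327)/2 = 0.0142971.
So far: 0.152392.
Order-1 term: 1/12 · (-4.66472e-05 − (-0.00925926)) = 0.000767718.

S_1 ≈ 0.153160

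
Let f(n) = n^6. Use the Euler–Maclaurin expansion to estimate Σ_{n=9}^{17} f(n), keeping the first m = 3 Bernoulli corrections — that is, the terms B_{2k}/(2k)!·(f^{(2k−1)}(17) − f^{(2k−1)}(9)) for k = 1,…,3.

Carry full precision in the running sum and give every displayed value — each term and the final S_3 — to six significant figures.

S_3 ≈ 7.09507e+07

Integral: ∫_9^17 x^6 dx = 5.79365e+07.
Boundary: ½(f(9) + f(17)) = ½(531441 + 2.41376e+07) = 1.23345e+07.
So far: 7.02710e+07.
k=1: B_{2}/(2)! × [f^{(1)}(17) − f^{(1)}(9)] = 1/12 × (8.51914e+06 − 354294) = 680404.
Partial sum through k=1: 7.09514e+07.
k=2: B_{4}/(4)! × [f^{(3)}(17) − f^{(3)}(9)] = −1/720 × (589560 − 87480.0) = -697.333.
Partial sum through k=2: 7.09507e+07.
k=3: B_{6}/(6)! × [f^{(5)}(17) − f^{(5)}(9)] = 1/30240 × (12240.0 − 6480.00) = 0.190476.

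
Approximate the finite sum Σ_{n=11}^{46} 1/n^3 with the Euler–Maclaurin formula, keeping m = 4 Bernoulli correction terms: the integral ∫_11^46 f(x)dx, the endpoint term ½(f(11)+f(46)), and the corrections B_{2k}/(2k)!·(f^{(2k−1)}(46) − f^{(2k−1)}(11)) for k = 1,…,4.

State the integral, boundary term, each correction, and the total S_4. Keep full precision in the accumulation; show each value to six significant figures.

S_4 ≈ 0.00429370

Integral: ∫_11^46 1/x^3 dx = 0.00389594.
½[f(11) + f(46)] = ½[0.000751315 + 1.02737e-05] = 0.000380794.
Integral + boundary = 0.00427673.
k=1: B_{2}/(2)! × [f^{(1)}(46) − f^{(1)}(11)] = 1/12 × (-6.70023e-07 − (-0.000204904)) = 1.70195e-05.
Partial sum through k=1: 0.00429375.
k=2: B_{4}/(4)! × [f^{(3)}(46) − f^{(3)}(11)] = −1/720 × (-6.33292e-09 − (-3.38684e-05)) = -4.70307e-08.
Partial sum through k=2: 0.00429370.
k=3: B_{6}/(6)! × [f^{(5)}(46) − f^{(5)}(11)] = 1/30240 × (-1.25701e-10 − (-1.17560e-05)) = 3.88752e-10.
Partial sum through k=3: 0.00429370.
k=4: B_{8}/(8)! × [f^{(7)}(46) − f^{(7)}(11)] = −1/1209600 × (-4.27715e-12 − (-6.99530e-06)) = -5.78315e-12.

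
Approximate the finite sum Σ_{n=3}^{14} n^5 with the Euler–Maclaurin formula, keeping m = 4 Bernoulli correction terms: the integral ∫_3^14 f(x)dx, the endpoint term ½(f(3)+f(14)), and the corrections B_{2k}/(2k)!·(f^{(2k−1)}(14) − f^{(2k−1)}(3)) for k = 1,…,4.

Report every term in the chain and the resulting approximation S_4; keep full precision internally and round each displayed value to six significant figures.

Integral: ∫_3^14 x^5 dx = 1.25480e+06.
Endpoint term: (f(3) + f(14))/2 = (243.000 + 537824)/2 = 269034.
So far: 1.52383e+06.
Correction k=1: B_{2}/2! · (f^{(1)}(14) − f^{(1)}(3)) = 1/12 · (192080 − 405.000) = 15972.9.
Running total after k=1: 1.53981e+06.
Correction k=2: B_{4}/4! · (f^{(3)}(14) − f^{(3)}(3)) = −1/720 · (11760.0 − 540.000) = -15.5833.
Running total after k=2: 1.53979e+06.
Correction k=3: B_{6}/6! · (f^{(5)}(14) − f^{(5)}(3)) = 1/30240 · (120.000 − 120.000) = 0.00000.
Running total after k=3: 1.53979e+06.
Correction k=4: B_{8}/8! · (f^{(7)}(14) − f^{(7)}(3)) = −1/1209600 · (0.00000 − 0.00000) = 0.00000.

S_4 ≈ 1.53979e+06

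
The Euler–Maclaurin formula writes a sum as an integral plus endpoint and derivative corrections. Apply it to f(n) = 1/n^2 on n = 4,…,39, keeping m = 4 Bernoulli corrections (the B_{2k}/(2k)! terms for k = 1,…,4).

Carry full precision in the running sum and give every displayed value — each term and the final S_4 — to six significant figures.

S_4 ≈ 0.258508

The integral term ∫_4^39 1/x^2 dx = 0.224359.
½[f(4) + f(39)] = ½[0.0625000 + 0.000657462] = 0.0315787.
So far: 0.255938.
k=1: B_{2}/(2)! × [f^{(1)}(39) − f^{(1)}(4)] = 1/12 × (-3.37160e-05 − (-0.0312500)) = 0.00260136.
After k=1: 0.258539.
k=2: B_{4}/(4)! × [f^{(3)}(39) − f^{(3)}(4)] = −1/720 × (-2.66004e-07 − (-0.0234375)) = -3.25517e-05.
After k=2: 0.258507.
k=3: B_{6}/(6)! × [f^{(5)}(39) − f^{(5)}(4)] = 1/30240 × (-5.24663e-09 − (-0.0439453)) = 1.45322e-06.
After k=3: 0.258508.
k=4: B_{8}/(8)! × [f^{(7)}(39) − f^{(7)}(4)] = −1/1209600 × (-1.93170e-10 − (-0.153809)) = -1.27157e-07.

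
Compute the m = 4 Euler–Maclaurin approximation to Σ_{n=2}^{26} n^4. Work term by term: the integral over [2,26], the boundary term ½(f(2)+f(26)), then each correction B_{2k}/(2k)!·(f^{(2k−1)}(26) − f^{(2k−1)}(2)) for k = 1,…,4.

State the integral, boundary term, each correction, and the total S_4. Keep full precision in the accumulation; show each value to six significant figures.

∫_2^26 x^4 dx evaluates to 2.37627e+06.
½[f(2) + f(26)] = ½[16.0000 + 456976] = 228496.
Running total after boundary: 2.60476e+06.
Correction k=1: B_{2}/2! · (f^{(1)}(26) − f^{(1)}(2)) = 1/12 · (70304.0 − 32.0000) = 5856.00.
Running total after k=1: 2.61062e+06.
Correction k=2: B_{4}/4! · (f^{(3)}(26) − f^{(3)}(2)) = −1/720 · (624.000 − 48.0000) = -0.800000.
Running total after k=2: 2.61062e+06.
Correction k=3: B_{6}/6! · (f^{(5)}(26) − f^{(5)}(2)) = 1/30240 · (0.00000 − 0.00000) = 0.00000.
Running total after k=3: 2.61062e+06.
Correction k=4: B_{8}/8! · (f^{(7)}(26) − f^{(7)}(2)) = −1/1209600 · (0.00000 − 0.00000) = 0.00000.

S_4 ≈ 2.61062e+06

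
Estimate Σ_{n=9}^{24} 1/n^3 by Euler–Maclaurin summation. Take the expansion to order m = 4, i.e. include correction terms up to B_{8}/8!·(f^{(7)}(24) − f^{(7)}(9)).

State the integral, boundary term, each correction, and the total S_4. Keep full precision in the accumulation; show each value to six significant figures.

S_4 ≈ 0.00606402

The integral term ∫_9^24 1/x^3 dx = 0.00530478.
Endpoint term: (f(9) + f(24))/2 = (0.00137174 + 7.23380e-05)/2 = 0.000722040.
Integral + boundary = 0.00602682.
Correction k=1: B_{2}/2! · (f^{(1)}(24) − f^{(1)}(9)) = 1/12 · (-9.04225e-06 − (-0.000457247)) = 3.73504e-05.
Partial sum through k=1: 0.00606417.
Correction k=2: B_{4}/4! · (f^{(3)}(24) − f^{(3)}(9)) = −1/720 · (-3.13967e-07 − (-0.000112901)) = -1.56370e-07.
Partial sum through k=2: 0.00606402.
Correction k=3: B_{6}/6! · (f^{(5)}(24) − f^{(5)}(9)) = 1/30240 · (-2.28934e-08 − (-5.85410e-05)) = 1.93512e-09.
Partial sum through k=3: 0.00606402.
Correction k=4: B_{8}/8! · (f^{(7)}(24) − f^{(7)}(9)) = −1/1209600 · (-2.86168e-09 − (-5.20365e-05)) = -4.30172e-11.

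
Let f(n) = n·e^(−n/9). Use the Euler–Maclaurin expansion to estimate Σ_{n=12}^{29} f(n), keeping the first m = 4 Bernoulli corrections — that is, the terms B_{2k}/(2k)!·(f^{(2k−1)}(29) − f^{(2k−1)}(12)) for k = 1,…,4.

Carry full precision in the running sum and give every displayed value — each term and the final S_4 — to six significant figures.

Integral: ∫_12^29 x·e^(−x/9) dx = 36.1856.
Boundary: ½(f(12) + f(29)) = ½(3.16317 + 1.15612) = 2.15965.
So far: 38.3452.
Order-1 term: 1/12 · (-0.0885919 − (-0.0878657)) = -6.05180e-05.
Running total after k=1: 38.3451.
Order-2 term: −1/720 · (-0.000109373 − 0.00542381) = 7.68498e-06.
Running total after k=2: 38.3452.
Order-3 term: 1/30240 · (1.08022e-05 − 0.000147313) = -4.51426e-09.
Running total after k=3: 38.3452.
Order-4 term: −1/1209600 · (2.83392e-07 − 2.81069e-06) = 2.08937e-12.

S_4 ≈ 38.3452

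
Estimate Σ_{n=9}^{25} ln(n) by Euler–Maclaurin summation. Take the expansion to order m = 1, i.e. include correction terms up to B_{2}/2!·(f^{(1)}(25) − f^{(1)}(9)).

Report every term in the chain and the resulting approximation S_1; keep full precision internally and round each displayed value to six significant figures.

The integral term ∫_9^25 ln(x) dx = 44.6969.
½[f(9) + f(25)] = ½[2.19722 + 3.21888] = 2.70805.
So far: 47.4049.
k=1: B_{2}/(2)! × [f^{(1)}(25) − f^{(1)}(9)] = 1/12 × (0.0400000 − 0.111111) = -0.00592593.

S_1 ≈ 47.3990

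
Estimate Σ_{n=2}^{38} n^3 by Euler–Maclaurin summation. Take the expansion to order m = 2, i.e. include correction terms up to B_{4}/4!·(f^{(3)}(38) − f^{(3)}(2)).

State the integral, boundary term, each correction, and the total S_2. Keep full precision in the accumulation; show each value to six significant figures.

Integral: ∫_2^38 x^3 dx = 521280.
Boundary: ½(f(2) + f(38)) = ½(8.00000 + 54872.0) = 27440.0.
Running total after boundary: 548720.
Correction k=1: B_{2}/2! · (f^{(1)}(38) − f^{(1)}(2)) = 1/12 · (4332.00 − 12.0000) = 360.000.
After k=1: 549080.
Correction k=2: B_{4}/4! · (f^{(3)}(38) − f^{(3)}(2)) = −1/720 · (6.00000 − 6.00000) = 0.00000.

S_2 ≈ 549080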